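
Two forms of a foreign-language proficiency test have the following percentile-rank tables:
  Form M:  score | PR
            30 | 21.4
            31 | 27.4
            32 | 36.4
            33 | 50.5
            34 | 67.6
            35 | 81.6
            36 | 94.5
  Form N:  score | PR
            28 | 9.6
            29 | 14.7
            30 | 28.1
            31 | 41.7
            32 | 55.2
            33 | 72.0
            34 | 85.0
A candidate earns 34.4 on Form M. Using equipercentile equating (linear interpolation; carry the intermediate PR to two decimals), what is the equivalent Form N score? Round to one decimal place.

33.1

PR of 34.4 on Form M: 67.6 + (34.4 − 34)/(35 − 34) × (81.6 − 67.6) = 73.20
On Form N, PR 73.20 falls between score 33 (PR 72.0) and 34 (PR 85.0).
Interpolate: 33 + (73.20 − 72.0)/(85.0 − 72.0) × (34 − 33) = 33.1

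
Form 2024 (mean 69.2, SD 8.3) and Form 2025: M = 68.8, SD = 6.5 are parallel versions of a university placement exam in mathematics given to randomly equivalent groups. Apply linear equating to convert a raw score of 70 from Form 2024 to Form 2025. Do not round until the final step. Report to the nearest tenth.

69.4

Linear equating: y = (SD_Y/SD_X)(x − M_X) + M_Y
y = (6.5/8.3)(70 − 69.2) + 68.8
y = 0.783133 × 0.8 + 68.8 = 0.6265 + 68.8 = 69.4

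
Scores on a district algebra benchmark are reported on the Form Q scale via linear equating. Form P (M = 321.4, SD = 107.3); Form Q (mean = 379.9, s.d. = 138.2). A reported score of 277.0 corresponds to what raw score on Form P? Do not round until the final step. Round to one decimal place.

241.5

Invert y = (SD_Y/SD_X)(x − M_X) + M_Y:
x = (SD_X/SD_Y)(y − M_Y) + M_X = (107.3/138.2)(277.0 − 379.9) + 321.4
x = 0.776411 × -102.900 + 321.4 = 241.5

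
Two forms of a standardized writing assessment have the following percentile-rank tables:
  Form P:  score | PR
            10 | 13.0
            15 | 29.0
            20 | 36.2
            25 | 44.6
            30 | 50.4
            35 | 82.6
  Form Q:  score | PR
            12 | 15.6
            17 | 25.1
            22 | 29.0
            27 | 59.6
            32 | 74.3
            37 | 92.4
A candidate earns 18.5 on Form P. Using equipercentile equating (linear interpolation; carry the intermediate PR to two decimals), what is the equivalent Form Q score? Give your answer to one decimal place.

22.8

PR of 18.5 on Form P: 29.0 + (18.5 − 15)/(20 − 15) × (36.2 − 29.0) = 34.04
On Form Q, PR 34.04 falls between score 22 (PR 29.0) and 27 (PR 59.6).
Interpolate: 22 + (34.04 − 29.0)/(59.6 − 29.0) × (27 − 22) = 22.8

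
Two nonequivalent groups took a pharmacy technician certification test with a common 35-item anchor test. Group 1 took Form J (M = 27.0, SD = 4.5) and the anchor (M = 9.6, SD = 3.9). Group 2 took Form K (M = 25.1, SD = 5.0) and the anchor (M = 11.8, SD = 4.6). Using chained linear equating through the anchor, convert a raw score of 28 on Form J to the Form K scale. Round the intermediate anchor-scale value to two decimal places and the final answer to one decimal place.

23.7

Form J → anchor (Group 1): v = (3.9/4.5)(28 − 27.0) + 9.6 = 10.47
anchor → Form K (Group 2): y = (5.0/4.6)(10.47 − 11.8) + 25.1 = 23.7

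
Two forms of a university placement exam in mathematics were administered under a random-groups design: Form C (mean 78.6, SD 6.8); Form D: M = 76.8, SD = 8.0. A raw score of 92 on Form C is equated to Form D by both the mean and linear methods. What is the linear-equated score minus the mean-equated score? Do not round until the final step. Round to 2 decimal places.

Mean-equated: 92 + (76.8 − 78.6) = 90.20
Linear-equated: (8.0/6.8)(92 − 78.6) + 76.8 = 92.565
Difference = 92.565 − 90.20 = 2.36

2.36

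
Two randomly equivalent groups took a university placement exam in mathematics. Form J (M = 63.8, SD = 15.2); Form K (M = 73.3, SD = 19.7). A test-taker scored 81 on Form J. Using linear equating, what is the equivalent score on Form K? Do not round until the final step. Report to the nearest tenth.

95.6

Linear equating: y = (SD_Y/SD_X)(x − M_X) + M_Y
y = (19.7/15.2)(81 − 63.8) + 73.3
y = 1.296053 × 17.2 + 73.3 = 22.2921 + 73.3 = 95.6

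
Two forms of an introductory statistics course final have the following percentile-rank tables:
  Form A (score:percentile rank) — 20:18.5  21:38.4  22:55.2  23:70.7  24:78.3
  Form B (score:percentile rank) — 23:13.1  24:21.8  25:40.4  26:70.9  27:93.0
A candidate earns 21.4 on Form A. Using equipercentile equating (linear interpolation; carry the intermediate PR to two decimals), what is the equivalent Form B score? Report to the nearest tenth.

25.2

PR of 21.4 on Form A: 38.4 + (21.4 − 21)/(22 − 21) × (55.2 − 38.4) = 45.12
On Form B, PR 45.12 falls between score 25 (PR 40.4) and 26 (PR 70.9).
Interpolate: 25 + (45.12 − 40.4)/(70.9 − 40.4) × (26 − 25) = 25.2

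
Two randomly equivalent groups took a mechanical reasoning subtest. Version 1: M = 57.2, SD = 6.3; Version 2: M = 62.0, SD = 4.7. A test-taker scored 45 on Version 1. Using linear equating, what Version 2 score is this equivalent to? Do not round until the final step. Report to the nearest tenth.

52.9

Linear equating: y = (SD_Y/SD_X)(x − M_X) + M_Y
y = (4.7/6.3)(45 − 57.2) + 62.0
y = 0.746032 × -12.2 + 62.0 = -9.1016 + 62.0 = 52.9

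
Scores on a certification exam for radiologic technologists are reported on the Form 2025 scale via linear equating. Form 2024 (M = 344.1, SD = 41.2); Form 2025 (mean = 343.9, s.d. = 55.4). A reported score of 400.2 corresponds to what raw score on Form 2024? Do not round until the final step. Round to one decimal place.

Invert y = (SD_Y/SD_X)(x − M_X) + M_Y:
x = (SD_X/SD_Y)(y − M_Y) + M_X = (41.2/55.4)(400.2 − 343.9) + 344.1
x = 0.743682 × 56.300 + 344.1 = 386.0

386.0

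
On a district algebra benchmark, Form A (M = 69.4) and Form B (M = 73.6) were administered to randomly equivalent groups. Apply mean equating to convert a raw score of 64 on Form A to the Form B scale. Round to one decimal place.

Mean equating: y = x + (M_Y − M_X) = 64 + (73.6 − 69.4) = 68.2

68.2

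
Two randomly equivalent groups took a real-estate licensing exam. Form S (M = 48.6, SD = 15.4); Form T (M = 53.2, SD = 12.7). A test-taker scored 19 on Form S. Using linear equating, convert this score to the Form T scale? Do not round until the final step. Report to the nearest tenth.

Linear equating: y = (SD_Y/SD_X)(x − M_X) + M_Y
y = (12.7/15.4)(19 − 48.6) + 53.2
y = 0.824675 × -29.6 + 53.2 = -24.4104 + 53.2 = 28.8

28.8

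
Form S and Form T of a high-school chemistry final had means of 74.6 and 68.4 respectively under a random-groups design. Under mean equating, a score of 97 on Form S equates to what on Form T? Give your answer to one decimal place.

90.8

Mean equating: y = x + (M_Y − M_X) = 97 + (68.4 − 74.6) = 90.8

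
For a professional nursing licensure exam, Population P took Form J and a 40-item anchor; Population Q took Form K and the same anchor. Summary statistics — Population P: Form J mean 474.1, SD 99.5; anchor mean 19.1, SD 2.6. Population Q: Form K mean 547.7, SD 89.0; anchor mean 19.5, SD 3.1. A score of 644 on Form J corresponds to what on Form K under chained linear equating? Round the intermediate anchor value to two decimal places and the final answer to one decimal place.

663.7

Form J → anchor (Population P): v = (2.6/99.5)(644 − 474.1) + 19.1 = 23.54
anchor → Form K (Population Q): y = (89.0/3.1)(23.54 − 19.5) + 547.7 = 663.7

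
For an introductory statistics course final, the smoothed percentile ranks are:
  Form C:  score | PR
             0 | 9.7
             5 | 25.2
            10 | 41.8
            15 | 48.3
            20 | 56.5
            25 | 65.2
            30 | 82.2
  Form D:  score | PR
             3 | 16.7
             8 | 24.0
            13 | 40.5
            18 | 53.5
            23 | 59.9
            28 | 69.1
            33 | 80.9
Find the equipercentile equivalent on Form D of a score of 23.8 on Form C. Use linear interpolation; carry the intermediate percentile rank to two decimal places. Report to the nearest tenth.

PR of 23.8 on Form C: 56.5 + (23.8 − 20)/(25 − 20) × (65.2 − 56.5) = 63.11
On Form D, PR 63.11 falls between score 23 (PR 59.9) and 28 (PR 69.1).
Interpolate: 23 + (63.11 − 59.9)/(69.1 − 59.9) × (28 − 23) = 24.7

24.7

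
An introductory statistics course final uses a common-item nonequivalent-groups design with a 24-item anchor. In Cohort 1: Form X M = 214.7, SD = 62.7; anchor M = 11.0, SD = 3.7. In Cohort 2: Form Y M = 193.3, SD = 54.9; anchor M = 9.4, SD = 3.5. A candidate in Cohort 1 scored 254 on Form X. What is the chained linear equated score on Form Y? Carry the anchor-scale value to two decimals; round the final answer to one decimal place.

254.8

Form X → anchor (Cohort 1): v = (3.7/62.7)(254 − 214.7) + 11.0 = 13.32
anchor → Form Y (Cohort 2): y = (54.9/3.5)(13.32 − 9.4) + 193.3 = 254.8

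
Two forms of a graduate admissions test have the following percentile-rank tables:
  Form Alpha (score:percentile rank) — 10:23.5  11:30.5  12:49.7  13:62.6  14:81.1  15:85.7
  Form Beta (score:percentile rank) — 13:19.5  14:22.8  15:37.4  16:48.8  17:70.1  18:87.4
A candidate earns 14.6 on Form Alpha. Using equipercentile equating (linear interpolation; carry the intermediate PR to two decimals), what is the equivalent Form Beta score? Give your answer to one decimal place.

17.8

PR of 14.6 on Form Alpha: 81.1 + (14.6 − 14)/(15 − 14) × (85.7 − 81.1) = 83.86
On Form Beta, PR 83.86 falls between score 17 (PR 70.1) and 18 (PR 87.4).
Interpolate: 17 + (83.86 − 70.1)/(87.4 − 70.1) × (18 − 17) = 17.8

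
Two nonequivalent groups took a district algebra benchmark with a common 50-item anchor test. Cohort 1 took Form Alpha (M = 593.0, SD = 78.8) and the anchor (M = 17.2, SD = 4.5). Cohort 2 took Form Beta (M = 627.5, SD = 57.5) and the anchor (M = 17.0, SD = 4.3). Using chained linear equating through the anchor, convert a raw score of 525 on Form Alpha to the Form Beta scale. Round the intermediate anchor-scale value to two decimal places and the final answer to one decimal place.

578.3

Form Alpha → anchor (Cohort 1): v = (4.5/78.8)(525 − 593.0) + 17.2 = 13.32
anchor → Form Beta (Cohort 2): y = (57.5/4.3)(13.32 − 17.0) + 627.5 = 578.3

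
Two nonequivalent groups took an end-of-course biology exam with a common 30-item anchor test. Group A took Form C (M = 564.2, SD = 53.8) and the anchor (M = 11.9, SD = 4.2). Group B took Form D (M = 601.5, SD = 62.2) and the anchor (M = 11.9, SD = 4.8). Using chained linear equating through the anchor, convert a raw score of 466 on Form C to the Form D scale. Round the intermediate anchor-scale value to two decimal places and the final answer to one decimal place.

Form C → anchor (Group A): v = (4.2/53.8)(466 − 564.2) + 11.9 = 4.23
anchor → Form D (Group B): y = (62.2/4.8)(4.23 − 11.9) + 601.5 = 502.1

502.1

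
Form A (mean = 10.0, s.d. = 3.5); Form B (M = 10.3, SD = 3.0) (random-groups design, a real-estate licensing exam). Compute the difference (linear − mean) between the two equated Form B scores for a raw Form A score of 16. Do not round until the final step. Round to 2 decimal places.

-0.86

Mean-equated: 16 + (10.3 − 10.0) = 16.30
Linear-equated: (3.0/3.5)(16 − 10.0) + 10.3 = 15.443
Difference = 15.443 − 16.30 = -0.86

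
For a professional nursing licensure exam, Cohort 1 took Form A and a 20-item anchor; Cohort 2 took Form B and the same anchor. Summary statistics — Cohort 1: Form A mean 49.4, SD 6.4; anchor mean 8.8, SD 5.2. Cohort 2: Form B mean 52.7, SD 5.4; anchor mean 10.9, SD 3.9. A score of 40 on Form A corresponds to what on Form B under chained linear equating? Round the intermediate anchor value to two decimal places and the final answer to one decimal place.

39.2

Form A → anchor (Cohort 1): v = (5.2/6.4)(40 − 49.4) + 8.8 = 1.16
anchor → Form B (Cohort 2): y = (5.4/3.9)(1.16 − 10.9) + 52.7 = 39.2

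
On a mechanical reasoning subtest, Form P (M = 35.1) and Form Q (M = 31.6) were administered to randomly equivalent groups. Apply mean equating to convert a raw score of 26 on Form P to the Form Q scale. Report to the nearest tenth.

Mean equating: y = x + (M_Y − M_X) = 26 + (31.6 − 35.1) = 22.5

22.5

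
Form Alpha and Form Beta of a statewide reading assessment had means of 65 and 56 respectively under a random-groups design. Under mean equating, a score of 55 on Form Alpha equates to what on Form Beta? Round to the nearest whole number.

46

Mean equating: y = x + (M_Y − M_X) = 55 + (56 − 65) = 46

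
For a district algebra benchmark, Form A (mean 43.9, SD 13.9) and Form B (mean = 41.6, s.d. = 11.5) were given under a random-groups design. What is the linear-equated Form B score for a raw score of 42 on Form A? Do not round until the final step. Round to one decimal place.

40.0

Linear equating: y = (SD_Y/SD_X)(x − M_X) + M_Y
y = (11.5/13.9)(42 − 43.9) + 41.6
y = 0.827338 × -1.9 + 41.6 = -1.5719 + 41.6 = 40.0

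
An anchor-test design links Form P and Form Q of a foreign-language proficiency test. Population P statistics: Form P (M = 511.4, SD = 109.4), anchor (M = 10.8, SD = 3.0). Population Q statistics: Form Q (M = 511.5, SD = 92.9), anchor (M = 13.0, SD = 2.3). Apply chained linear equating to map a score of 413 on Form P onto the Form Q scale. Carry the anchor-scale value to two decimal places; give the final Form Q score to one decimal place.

Form P → anchor (Population P): v = (3.0/109.4)(413 − 511.4) + 10.8 = 8.10
anchor → Form Q (Population Q): y = (92.9/2.3)(8.10 − 13.0) + 511.5 = 313.6

313.6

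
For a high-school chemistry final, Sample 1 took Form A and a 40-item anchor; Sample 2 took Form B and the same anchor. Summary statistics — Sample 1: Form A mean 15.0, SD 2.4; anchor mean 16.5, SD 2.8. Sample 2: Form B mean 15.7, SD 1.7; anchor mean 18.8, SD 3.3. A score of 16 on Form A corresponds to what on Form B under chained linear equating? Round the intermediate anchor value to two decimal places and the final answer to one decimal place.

15.1

Form A → anchor (Sample 1): v = (2.8/2.4)(16 − 15.0) + 16.5 = 17.67
anchor → Form B (Sample 2): y = (1.7/3.3)(17.67 − 18.8) + 15.7 = 15.1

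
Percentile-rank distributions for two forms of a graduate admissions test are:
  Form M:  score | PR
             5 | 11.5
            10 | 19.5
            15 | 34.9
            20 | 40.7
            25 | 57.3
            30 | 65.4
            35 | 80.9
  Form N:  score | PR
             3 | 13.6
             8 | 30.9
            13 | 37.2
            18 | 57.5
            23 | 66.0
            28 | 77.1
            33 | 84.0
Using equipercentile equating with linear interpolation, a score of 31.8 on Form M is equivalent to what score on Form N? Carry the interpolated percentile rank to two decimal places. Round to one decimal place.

PR of 31.8 on Form M: 65.4 + (31.8 − 30)/(35 − 30) × (80.9 − 65.4) = 70.98
On Form N, PR 70.98 falls between score 23 (PR 66.0) and 28 (PR 77.1).
Interpolate: 23 + (70.98 − 66.0)/(77.1 − 66.0) × (28 − 23) = 25.2

25.2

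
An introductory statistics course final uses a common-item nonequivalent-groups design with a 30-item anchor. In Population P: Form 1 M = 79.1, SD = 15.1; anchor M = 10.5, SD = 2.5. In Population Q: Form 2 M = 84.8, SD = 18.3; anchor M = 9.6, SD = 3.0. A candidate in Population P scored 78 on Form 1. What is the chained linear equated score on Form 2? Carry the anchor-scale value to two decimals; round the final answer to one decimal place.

Form 1 → anchor (Population P): v = (2.5/15.1)(78 − 79.1) + 10.5 = 10.32
anchor → Form 2 (Population Q): y = (18.3/3.0)(10.32 − 9.6) + 84.8 = 89.2

89.2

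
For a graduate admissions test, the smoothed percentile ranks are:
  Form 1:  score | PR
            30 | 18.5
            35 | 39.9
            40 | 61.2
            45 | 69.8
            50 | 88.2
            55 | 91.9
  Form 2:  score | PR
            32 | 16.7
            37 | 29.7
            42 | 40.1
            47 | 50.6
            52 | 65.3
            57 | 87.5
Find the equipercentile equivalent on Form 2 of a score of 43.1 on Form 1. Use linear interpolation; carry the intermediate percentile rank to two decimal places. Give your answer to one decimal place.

52.3

PR of 43.1 on Form 1: 61.2 + (43.1 − 40)/(45 − 40) × (69.8 − 61.2) = 66.53
On Form 2, PR 66.53 falls between score 52 (PR 65.3) and 57 (PR 87.5).
Interpolate: 52 + (66.53 − 65.3)/(87.5 − 65.3) × (57 − 52) = 52.3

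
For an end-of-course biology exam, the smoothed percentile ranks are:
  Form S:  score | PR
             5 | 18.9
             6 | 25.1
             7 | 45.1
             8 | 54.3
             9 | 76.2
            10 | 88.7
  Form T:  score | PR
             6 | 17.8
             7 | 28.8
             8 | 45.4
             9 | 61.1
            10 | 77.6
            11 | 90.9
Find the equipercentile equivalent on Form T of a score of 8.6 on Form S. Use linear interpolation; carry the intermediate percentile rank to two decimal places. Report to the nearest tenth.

PR of 8.6 on Form S: 54.3 + (8.6 − 8)/(9 − 8) × (76.2 − 54.3) = 67.44
On Form T, PR 67.44 falls between score 9 (PR 61.1) and 10 (PR 77.6).
Interpolate: 9 + (67.44 − 61.1)/(77.6 − 61.1) × (10 − 9) = 9.4

9.4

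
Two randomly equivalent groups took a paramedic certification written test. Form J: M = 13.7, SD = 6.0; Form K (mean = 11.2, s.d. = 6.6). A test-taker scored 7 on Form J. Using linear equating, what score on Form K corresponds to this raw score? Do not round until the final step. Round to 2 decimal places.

Linear equating: y = (SD_Y/SD_X)(x − M_X) + M_Y
y = (6.6/6.0)(7 − 13.7) + 11.2
y = 1.100000 × -6.7 + 11.2 = -7.3700 + 11.2 = 3.83

3.83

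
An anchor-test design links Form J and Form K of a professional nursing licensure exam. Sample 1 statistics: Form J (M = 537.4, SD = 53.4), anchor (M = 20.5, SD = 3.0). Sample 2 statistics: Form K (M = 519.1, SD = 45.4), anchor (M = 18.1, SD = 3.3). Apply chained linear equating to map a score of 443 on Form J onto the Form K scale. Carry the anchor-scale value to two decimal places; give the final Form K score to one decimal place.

479.2

Form J → anchor (Sample 1): v = (3.0/53.4)(443 − 537.4) + 20.5 = 15.20
anchor → Form K (Sample 2): y = (45.4/3.3)(15.20 − 18.1) + 519.1 = 479.2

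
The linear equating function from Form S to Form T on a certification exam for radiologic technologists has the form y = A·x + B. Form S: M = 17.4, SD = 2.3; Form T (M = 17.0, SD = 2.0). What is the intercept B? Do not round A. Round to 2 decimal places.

A = SD_Y / SD_X = 2.0 / 2.3 = 0.869565
B = M_Y − A·M_X = 17.0 − 0.869565 × 17.4 = 1.87

1.87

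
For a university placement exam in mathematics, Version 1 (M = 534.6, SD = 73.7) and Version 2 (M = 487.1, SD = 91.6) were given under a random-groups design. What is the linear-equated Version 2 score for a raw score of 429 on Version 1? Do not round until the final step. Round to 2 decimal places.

Linear equating: y = (SD_Y/SD_X)(x − M_X) + M_Y
y = (91.6/73.7)(429 − 534.6) + 487.1
y = 1.242877 × -105.6 + 487.1 = -131.2478 + 487.1 = 355.85

355.85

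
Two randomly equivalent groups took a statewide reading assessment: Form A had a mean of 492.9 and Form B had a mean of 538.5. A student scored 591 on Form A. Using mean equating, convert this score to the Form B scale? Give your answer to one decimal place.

Mean equating: y = x + (M_Y − M_X) = 591 + (538.5 − 492.9) = 636.6

636.6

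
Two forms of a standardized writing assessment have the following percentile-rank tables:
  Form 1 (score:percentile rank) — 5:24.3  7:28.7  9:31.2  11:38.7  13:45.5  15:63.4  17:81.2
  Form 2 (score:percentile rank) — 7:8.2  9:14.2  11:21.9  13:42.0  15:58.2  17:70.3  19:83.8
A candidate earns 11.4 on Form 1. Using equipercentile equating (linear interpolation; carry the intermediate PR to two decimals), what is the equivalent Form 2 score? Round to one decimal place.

PR of 11.4 on Form 1: 38.7 + (11.4 − 11)/(13 − 11) × (45.5 − 38.7) = 40.06
On Form 2, PR 40.06 falls between score 11 (PR 21.9) and 13 (PR 42.0).
Interpolate: 11 + (40.06 − 21.9)/(42.0 − 21.9) × (13 − 11) = 12.8

12.8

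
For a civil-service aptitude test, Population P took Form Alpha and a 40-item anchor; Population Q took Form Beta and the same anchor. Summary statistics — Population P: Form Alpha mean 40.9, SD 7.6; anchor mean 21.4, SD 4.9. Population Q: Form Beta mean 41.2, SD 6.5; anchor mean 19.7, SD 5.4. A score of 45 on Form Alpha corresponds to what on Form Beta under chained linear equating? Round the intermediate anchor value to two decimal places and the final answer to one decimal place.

Form Alpha → anchor (Population P): v = (4.9/7.6)(45 − 40.9) + 21.4 = 24.04
anchor → Form Beta (Population Q): y = (6.5/5.4)(24.04 − 19.7) + 41.2 = 46.4

46.4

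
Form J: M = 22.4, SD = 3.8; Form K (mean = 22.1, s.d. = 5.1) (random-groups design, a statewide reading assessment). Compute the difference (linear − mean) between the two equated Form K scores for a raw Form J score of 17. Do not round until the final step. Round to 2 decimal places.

-1.85

Mean-equated: 17 + (22.1 − 22.4) = 16.70
Linear-equated: (5.1/3.8)(17 − 22.4) + 22.1 = 14.853
Difference = 14.853 − 16.70 = -1.85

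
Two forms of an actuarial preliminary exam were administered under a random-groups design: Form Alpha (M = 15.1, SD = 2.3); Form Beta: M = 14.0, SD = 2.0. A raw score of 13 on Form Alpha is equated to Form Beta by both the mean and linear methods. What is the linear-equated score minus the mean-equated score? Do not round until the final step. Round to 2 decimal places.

0.27

Mean-equated: 13 + (14.0 − 15.1) = 11.90
Linear-equated: (2.0/2.3)(13 − 15.1) + 14.0 = 12.174
Difference = 12.174 − 11.90 = 0.27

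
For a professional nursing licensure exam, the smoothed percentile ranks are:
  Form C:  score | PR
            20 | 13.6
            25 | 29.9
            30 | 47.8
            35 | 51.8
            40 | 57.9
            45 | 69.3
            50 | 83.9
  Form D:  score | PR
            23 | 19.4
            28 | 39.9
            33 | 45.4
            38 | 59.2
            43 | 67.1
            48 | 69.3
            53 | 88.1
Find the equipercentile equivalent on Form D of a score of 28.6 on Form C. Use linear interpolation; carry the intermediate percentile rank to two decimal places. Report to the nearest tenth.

30.6

PR of 28.6 on Form C: 29.9 + (28.6 − 25)/(30 − 25) × (47.8 − 29.9) = 42.79
On Form D, PR 42.79 falls between score 28 (PR 39.9) and 33 (PR 45.4).
Interpolate: 28 + (42.79 − 39.9)/(45.4 − 39.9) × (33 − 28) = 30.6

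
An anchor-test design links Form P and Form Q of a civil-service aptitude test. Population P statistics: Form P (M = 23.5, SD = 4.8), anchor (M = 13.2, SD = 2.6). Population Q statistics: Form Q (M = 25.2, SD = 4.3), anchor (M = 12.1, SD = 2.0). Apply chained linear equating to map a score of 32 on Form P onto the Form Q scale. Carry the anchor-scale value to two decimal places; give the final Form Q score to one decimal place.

Form P → anchor (Population P): v = (2.6/4.8)(32 − 23.5) + 13.2 = 17.80
anchor → Form Q (Population Q): y = (4.3/2.0)(17.80 − 12.1) + 25.2 = 37.5

37.5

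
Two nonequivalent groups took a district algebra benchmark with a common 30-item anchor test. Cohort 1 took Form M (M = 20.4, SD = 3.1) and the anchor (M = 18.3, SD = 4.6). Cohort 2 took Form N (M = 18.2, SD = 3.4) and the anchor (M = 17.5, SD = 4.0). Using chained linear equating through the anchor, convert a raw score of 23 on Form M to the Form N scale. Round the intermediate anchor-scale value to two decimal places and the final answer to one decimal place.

22.2

Form M → anchor (Cohort 1): v = (4.6/3.1)(23 − 20.4) + 18.3 = 22.16
anchor → Form N (Cohort 2): y = (3.4/4.0)(22.16 − 17.5) + 18.2 = 22.2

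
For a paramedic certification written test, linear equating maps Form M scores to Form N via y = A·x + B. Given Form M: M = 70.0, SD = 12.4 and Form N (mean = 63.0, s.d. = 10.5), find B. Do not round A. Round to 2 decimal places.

A = SD_Y / SD_X = 10.5 / 12.4 = 0.846774
B = M_Y − A·M_X = 63.0 − 0.846774 × 70.0 = 3.73

3.73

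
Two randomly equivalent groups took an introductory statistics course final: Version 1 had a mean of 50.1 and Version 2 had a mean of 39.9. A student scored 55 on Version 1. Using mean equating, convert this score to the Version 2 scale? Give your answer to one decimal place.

44.8

Mean equating: y = x + (M_Y − M_X) = 55 + (39.9 − 50.1) = 44.8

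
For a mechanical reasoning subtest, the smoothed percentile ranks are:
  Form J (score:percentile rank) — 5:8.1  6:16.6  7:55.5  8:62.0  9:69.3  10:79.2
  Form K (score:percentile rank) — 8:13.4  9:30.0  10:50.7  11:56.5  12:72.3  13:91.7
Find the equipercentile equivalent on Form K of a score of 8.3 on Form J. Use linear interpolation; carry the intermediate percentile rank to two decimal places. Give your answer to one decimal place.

PR of 8.3 on Form J: 62.0 + (8.3 − 8)/(9 − 8) × (69.3 − 62.0) = 64.19
On Form K, PR 64.19 falls between score 11 (PR 56.5) and 12 (PR 72.3).
Interpolate: 11 + (64.19 − 56.5)/(72.3 − 56.5) × (12 − 11) = 11.5

11.5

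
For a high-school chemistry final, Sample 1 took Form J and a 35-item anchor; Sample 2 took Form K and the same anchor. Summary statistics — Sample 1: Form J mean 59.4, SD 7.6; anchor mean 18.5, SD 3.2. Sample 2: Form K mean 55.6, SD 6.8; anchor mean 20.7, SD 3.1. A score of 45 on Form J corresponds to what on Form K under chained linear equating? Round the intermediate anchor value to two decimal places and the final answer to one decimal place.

Form J → anchor (Sample 1): v = (3.2/7.6)(45 − 59.4) + 18.5 = 12.44
anchor → Form K (Sample 2): y = (6.8/3.1)(12.44 − 20.7) + 55.6 = 37.5

37.5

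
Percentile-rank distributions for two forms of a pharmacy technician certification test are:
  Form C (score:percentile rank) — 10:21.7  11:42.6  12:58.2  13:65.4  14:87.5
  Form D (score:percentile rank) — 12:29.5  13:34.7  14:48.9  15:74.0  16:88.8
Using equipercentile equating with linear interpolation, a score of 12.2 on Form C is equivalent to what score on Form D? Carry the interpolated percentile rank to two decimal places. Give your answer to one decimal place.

14.4

PR of 12.2 on Form C: 58.2 + (12.2 − 12)/(13 − 12) × (65.4 − 58.2) = 59.64
On Form D, PR 59.64 falls between score 14 (PR 48.9) and 15 (PR 74.0).
Interpolate: 14 + (59.64 − 48.9)/(74.0 − 48.9) × (15 − 14) = 14.4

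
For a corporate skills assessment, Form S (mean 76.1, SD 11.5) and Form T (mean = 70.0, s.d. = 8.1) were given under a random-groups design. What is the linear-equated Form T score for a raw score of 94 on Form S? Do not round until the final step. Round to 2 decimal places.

82.61

Linear equating: y = (SD_Y/SD_X)(x − M_X) + M_Y
y = (8.1/11.5)(94 − 76.1) + 70.0
y = 0.704348 × 17.9 + 70.0 = 12.6078 + 70.0 = 82.61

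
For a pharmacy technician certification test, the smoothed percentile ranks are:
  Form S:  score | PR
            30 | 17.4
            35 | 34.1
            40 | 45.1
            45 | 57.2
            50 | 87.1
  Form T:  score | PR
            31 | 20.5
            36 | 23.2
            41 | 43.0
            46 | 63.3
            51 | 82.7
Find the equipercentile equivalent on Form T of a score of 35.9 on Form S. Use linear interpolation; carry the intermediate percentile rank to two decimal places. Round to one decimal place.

39.3

PR of 35.9 on Form S: 34.1 + (35.9 − 35)/(40 − 35) × (45.1 − 34.1) = 36.08
On Form T, PR 36.08 falls between score 36 (PR 23.2) and 41 (PR 43.0).
Interpolate: 36 + (36.08 − 23.2)/(43.0 − 23.2) × (41 − 36) = 39.3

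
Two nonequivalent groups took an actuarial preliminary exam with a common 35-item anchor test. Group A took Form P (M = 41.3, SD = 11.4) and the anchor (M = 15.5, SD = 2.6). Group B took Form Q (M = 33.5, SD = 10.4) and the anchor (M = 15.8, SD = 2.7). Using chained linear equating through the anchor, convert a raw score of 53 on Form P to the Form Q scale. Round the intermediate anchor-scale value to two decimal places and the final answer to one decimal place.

42.6

Form P → anchor (Group A): v = (2.6/11.4)(53 − 41.3) + 15.5 = 18.17
anchor → Form Q (Group B): y = (10.4/2.7)(18.17 − 15.8) + 33.5 = 42.6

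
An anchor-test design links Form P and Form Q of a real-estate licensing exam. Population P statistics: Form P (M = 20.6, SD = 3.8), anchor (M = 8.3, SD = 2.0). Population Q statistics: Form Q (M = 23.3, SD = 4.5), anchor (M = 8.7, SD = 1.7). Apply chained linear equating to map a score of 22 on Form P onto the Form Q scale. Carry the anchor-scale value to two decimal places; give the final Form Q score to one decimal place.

Form P → anchor (Population P): v = (2.0/3.8)(22 − 20.6) + 8.3 = 9.04
anchor → Form Q (Population Q): y = (4.5/1.7)(9.04 − 8.7) + 23.3 = 24.2

24.2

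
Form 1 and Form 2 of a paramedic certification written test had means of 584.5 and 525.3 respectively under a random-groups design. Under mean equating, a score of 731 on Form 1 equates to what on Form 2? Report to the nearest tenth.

671.8

Mean equating: y = x + (M_Y − M_X) = 731 + (525.3 − 584.5) = 671.8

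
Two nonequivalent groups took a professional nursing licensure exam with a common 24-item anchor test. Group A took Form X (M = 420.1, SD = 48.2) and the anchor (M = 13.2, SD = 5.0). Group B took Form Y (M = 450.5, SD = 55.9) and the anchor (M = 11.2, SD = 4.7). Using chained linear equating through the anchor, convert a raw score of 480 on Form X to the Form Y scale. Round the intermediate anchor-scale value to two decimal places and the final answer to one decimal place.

548.1

Form X → anchor (Group A): v = (5.0/48.2)(480 − 420.1) + 13.2 = 19.41
anchor → Form Y (Group B): y = (55.9/4.7)(19.41 − 11.2) + 450.5 = 548.1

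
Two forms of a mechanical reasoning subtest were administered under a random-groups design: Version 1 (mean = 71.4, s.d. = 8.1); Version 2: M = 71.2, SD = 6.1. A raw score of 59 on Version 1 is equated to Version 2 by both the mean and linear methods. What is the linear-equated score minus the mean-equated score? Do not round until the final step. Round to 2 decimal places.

3.06

Mean-equated: 59 + (71.2 − 71.4) = 58.80
Linear-equated: (6.1/8.1)(59 − 71.4) + 71.2 = 61.862
Difference = 61.862 − 58.80 = 3.06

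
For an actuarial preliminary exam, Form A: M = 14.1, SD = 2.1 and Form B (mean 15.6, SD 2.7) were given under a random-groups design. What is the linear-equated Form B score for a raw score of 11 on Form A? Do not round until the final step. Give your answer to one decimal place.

Linear equating: y = (SD_Y/SD_X)(x − M_X) + M_Y
y = (2.7/2.1)(11 − 14.1) + 15.6
y = 1.285714 × -3.1 + 15.6 = -3.9857 + 15.6 = 11.6

11.6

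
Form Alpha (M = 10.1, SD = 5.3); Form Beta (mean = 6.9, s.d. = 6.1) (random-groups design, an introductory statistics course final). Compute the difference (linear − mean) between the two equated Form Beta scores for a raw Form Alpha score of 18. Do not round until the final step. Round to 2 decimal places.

1.19

Mean-equated: 18 + (6.9 − 10.1) = 14.80
Linear-equated: (6.1/5.3)(18 − 10.1) + 6.9 = 15.992
Difference = 15.992 − 14.80 = 1.19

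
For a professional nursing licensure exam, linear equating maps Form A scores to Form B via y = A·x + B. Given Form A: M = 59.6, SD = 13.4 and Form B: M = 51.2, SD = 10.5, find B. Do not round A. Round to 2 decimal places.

4.50

A = SD_Y / SD_X = 10.5 / 13.4 = 0.783582
B = M_Y − A·M_X = 51.2 − 0.783582 × 59.6 = 4.50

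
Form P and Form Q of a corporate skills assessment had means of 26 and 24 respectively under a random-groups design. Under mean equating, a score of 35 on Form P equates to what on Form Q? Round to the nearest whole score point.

33

Mean equating: y = x + (M_Y − M_X) = 35 + (24 − 26) = 33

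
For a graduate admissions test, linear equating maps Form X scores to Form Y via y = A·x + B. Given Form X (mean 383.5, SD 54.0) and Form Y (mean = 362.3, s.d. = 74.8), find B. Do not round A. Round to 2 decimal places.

-168.92

A = SD_Y / SD_X = 74.8 / 54.0 = 1.385185
B = M_Y − A·M_X = 362.3 − 1.385185 × 383.5 = -168.92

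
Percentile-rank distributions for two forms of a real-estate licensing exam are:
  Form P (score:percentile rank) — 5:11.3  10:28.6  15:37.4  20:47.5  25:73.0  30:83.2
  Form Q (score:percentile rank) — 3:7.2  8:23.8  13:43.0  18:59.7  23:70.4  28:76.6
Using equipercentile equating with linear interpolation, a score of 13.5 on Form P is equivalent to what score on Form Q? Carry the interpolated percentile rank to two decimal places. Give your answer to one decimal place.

10.9

PR of 13.5 on Form P: 28.6 + (13.5 − 10)/(15 − 10) × (37.4 − 28.6) = 34.76
On Form Q, PR 34.76 falls between score 8 (PR 23.8) and 13 (PR 43.0).
Interpolate: 8 + (34.76 − 23.8)/(43.0 − 23.8) × (13 − 8) = 10.9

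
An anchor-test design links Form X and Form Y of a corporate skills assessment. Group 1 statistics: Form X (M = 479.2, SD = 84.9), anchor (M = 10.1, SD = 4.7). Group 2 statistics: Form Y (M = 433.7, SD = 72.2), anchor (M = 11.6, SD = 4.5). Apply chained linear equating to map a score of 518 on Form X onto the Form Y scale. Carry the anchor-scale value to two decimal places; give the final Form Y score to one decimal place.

Form X → anchor (Group 1): v = (4.7/84.9)(518 − 479.2) + 10.1 = 12.25
anchor → Form Y (Group 2): y = (72.2/4.5)(12.25 − 11.6) + 433.7 = 444.1

444.1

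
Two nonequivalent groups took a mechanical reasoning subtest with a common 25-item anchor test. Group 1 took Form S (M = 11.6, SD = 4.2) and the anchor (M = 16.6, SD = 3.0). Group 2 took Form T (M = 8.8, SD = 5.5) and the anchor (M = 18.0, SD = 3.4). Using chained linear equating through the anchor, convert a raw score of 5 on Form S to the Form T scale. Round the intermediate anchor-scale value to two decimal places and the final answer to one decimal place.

-1.1

Form S → anchor (Group 1): v = (3.0/4.2)(5 − 11.6) + 16.6 = 11.89
anchor → Form T (Group 2): y = (5.5/3.4)(11.89 − 18.0) + 8.8 = -1.1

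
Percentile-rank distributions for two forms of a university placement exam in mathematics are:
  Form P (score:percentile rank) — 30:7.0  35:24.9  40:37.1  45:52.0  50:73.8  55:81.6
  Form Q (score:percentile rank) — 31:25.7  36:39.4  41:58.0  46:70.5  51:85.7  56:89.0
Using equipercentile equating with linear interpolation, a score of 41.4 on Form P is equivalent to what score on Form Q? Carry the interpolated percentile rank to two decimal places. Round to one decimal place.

36.5

PR of 41.4 on Form P: 37.1 + (41.4 − 40)/(45 − 40) × (52.0 − 37.1) = 41.27
On Form Q, PR 41.27 falls between score 36 (PR 39.4) and 41 (PR 58.0).
Interpolate: 36 + (41.27 − 39.4)/(58.0 − 39.4) × (41 − 36) = 36.5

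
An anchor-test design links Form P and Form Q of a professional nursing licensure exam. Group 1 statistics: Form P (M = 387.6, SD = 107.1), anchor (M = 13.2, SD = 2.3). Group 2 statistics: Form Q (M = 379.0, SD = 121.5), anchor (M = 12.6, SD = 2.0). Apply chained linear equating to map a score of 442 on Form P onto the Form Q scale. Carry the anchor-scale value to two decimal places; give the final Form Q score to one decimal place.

486.5

Form P → anchor (Group 1): v = (2.3/107.1)(442 − 387.6) + 13.2 = 14.37
anchor → Form Q (Group 2): y = (121.5/2.0)(14.37 − 12.6) + 379.0 = 486.5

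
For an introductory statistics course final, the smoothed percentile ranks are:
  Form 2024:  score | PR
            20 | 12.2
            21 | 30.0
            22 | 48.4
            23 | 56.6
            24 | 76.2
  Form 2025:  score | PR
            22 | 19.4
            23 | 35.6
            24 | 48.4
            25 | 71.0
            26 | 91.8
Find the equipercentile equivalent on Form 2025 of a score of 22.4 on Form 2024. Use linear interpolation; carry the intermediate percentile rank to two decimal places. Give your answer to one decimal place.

24.1

PR of 22.4 on Form 2024: 48.4 + (22.4 − 22)/(23 − 22) × (56.6 − 48.4) = 51.68
On Form 2025, PR 51.68 falls between score 24 (PR 48.4) and 25 (PR 71.0).
Interpolate: 24 + (51.68 − 48.4)/(71.0 − 48.4) × (25 − 24) = 24.1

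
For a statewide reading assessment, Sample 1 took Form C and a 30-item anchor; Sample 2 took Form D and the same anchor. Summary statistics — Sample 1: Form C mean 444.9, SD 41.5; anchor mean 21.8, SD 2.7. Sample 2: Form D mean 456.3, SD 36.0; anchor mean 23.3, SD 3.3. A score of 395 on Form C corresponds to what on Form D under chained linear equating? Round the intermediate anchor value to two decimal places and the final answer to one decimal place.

Form C → anchor (Sample 1): v = (2.7/41.5)(395 − 444.9) + 21.8 = 18.55
anchor → Form D (Sample 2): y = (36.0/3.3)(18.55 − 23.3) + 456.3 = 404.5

404.5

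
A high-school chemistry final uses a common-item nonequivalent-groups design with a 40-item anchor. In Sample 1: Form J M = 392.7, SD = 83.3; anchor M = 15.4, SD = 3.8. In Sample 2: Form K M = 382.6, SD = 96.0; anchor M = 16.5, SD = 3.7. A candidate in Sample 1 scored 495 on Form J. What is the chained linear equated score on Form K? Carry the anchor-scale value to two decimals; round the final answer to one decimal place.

Form J → anchor (Sample 1): v = (3.8/83.3)(495 − 392.7) + 15.4 = 20.07
anchor → Form K (Sample 2): y = (96.0/3.7)(20.07 − 16.5) + 382.6 = 475.2

475.2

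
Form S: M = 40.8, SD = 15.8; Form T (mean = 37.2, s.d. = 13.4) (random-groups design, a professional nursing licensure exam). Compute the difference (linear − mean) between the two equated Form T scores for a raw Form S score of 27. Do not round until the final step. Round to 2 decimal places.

Mean-equated: 27 + (37.2 − 40.8) = 23.40
Linear-equated: (13.4/15.8)(27 − 40.8) + 37.2 = 25.496
Difference = 25.496 − 23.40 = 2.10

2.10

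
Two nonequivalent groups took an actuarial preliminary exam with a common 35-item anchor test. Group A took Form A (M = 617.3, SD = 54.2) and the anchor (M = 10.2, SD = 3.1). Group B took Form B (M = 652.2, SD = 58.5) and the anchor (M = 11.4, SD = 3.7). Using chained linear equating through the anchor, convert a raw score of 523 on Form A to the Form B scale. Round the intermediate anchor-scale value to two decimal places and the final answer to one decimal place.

Form A → anchor (Group A): v = (3.1/54.2)(523 − 617.3) + 10.2 = 4.81
anchor → Form B (Group B): y = (58.5/3.7)(4.81 − 11.4) + 652.2 = 548.0

548.0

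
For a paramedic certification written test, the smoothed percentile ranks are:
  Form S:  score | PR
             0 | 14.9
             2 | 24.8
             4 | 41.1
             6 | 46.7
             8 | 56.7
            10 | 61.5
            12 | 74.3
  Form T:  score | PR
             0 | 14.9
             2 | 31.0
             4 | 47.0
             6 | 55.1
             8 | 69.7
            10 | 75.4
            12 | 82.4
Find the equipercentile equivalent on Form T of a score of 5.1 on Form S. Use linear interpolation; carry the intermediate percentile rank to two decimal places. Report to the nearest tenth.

PR of 5.1 on Form S: 41.1 + (5.1 − 4)/(6 − 4) × (46.7 − 41.1) = 44.18
On Form T, PR 44.18 falls between score 2 (PR 31.0) and 4 (PR 47.0).
Interpolate: 2 + (44.18 − 31.0)/(47.0 − 31.0) × (4 − 2) = 3.6

3.6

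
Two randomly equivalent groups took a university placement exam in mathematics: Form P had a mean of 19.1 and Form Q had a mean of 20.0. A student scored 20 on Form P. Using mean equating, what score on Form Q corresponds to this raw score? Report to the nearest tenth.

20.9

Mean equating: y = x + (M_Y − M_X) = 20 + (20.0 − 19.1) = 20.9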